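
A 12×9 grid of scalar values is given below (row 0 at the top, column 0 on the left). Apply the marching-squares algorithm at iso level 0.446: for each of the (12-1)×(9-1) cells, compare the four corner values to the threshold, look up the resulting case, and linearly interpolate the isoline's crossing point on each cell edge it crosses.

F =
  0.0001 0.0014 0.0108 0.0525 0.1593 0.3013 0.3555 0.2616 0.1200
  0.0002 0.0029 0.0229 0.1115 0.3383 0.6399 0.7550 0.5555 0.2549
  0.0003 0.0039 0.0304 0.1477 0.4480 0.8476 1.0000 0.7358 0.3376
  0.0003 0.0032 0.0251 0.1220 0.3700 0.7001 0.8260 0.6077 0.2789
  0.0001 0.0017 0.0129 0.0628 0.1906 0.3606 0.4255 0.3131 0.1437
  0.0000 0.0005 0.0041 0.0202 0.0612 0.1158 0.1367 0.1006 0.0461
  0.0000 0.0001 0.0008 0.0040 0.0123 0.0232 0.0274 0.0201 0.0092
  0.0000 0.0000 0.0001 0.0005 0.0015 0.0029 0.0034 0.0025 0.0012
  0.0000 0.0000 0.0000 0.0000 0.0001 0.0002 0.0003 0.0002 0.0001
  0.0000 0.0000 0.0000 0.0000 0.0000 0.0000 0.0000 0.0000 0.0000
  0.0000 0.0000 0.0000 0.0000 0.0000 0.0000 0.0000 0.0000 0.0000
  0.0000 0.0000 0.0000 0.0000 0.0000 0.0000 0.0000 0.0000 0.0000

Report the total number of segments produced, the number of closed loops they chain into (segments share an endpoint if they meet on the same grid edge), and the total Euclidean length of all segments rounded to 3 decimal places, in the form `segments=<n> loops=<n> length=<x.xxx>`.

segments=14 loops=1 length=11.570

cell (0,4): code 0100 → (0.427,5.000)–(1.000,4.357)
cell (0,5): code 1100 → (0.227,6.000)–(0.427,5.000)
cell (0,6): code 1100 → (0.627,7.000)–(0.227,6.000)
cell (0,7): code 1000 → (1.000,7.364)–(0.627,7.000)
cell (1,3): code 0100 → (1.982,4.000)–(2.000,3.993)
cell (1,4): code 1110 → (1.000,4.357)–(1.982,4.000)
cell (1,7): code 1001 → (2.000,7.728)–(1.000,7.364)
cell (2,3): code 0010 → (2.000,3.993)–(2.026,4.000)
cell (2,4): code 0111 → (2.026,4.000)–(3.000,4.230)
cell (2,7): code 1001 → (3.000,7.492)–(2.000,7.728)
cell (3,4): code 0010 → (3.000,4.230)–(3.748,5.000)
cell (3,5): code 0011 → (3.748,5.000)–(3.949,6.000)
cell (3,6): code 0011 → (3.949,6.000)–(3.549,7.000)
cell (3,7): code 0001 → (3.549,7.000)–(3.000,7.492)
total: 14 segments, chained into 1 closed loop(s), length Σ = 11.570129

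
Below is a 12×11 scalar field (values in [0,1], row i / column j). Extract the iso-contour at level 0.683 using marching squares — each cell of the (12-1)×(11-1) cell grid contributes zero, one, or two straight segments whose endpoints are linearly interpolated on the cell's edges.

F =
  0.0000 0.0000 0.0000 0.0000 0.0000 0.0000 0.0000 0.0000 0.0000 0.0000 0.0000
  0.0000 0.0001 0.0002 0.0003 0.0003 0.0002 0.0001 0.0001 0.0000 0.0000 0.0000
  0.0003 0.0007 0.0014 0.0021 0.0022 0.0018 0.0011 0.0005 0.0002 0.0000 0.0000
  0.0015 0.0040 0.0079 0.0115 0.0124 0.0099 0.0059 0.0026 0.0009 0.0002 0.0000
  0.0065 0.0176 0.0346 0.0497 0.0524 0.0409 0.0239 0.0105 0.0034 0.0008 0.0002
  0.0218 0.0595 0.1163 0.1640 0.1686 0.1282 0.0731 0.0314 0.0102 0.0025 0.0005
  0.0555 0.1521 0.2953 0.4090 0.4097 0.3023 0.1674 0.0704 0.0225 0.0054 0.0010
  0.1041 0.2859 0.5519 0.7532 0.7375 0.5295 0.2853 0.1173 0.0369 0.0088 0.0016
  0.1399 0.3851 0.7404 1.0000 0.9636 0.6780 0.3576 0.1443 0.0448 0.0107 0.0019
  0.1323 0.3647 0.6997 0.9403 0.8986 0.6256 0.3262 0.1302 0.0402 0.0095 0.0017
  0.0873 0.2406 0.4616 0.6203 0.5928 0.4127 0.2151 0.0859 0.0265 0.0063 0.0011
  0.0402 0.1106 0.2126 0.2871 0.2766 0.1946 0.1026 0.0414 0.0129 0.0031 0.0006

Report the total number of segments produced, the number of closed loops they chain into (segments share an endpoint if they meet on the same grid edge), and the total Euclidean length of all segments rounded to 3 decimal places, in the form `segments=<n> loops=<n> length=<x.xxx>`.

cell (6,2): code 0100 → (6.796,3.000)–(7.000,2.651)
cell (6,3): code 1100 → (6.834,4.000)–(6.796,3.000)
cell (6,4): code 1000 → (7.000,4.262)–(6.834,4.000)
cell (7,1): code 0100 → (7.695,2.000)–(8.000,1.838)
cell (7,2): code 1110 → (7.000,2.651)–(7.695,2.000)
cell (7,4): code 1001 → (8.000,4.982)–(7.000,4.262)
cell (8,1): code 0110 → (8.000,1.838)–(9.000,1.950)
cell (8,4): code 1001 → (9.000,4.790)–(8.000,4.982)
cell (9,1): code 0010 → (9.000,1.950)–(9.070,2.000)
cell (9,2): code 0011 → (9.070,2.000)–(9.804,3.000)
cell (9,3): code 0011 → (9.804,3.000)–(9.705,4.000)
cell (9,4): code 0001 → (9.705,4.000)–(9.000,4.790)
total: 12 segments, chained into 1 closed loop(s), length Σ = 9.659709

segments=12 loops=1 length=9.660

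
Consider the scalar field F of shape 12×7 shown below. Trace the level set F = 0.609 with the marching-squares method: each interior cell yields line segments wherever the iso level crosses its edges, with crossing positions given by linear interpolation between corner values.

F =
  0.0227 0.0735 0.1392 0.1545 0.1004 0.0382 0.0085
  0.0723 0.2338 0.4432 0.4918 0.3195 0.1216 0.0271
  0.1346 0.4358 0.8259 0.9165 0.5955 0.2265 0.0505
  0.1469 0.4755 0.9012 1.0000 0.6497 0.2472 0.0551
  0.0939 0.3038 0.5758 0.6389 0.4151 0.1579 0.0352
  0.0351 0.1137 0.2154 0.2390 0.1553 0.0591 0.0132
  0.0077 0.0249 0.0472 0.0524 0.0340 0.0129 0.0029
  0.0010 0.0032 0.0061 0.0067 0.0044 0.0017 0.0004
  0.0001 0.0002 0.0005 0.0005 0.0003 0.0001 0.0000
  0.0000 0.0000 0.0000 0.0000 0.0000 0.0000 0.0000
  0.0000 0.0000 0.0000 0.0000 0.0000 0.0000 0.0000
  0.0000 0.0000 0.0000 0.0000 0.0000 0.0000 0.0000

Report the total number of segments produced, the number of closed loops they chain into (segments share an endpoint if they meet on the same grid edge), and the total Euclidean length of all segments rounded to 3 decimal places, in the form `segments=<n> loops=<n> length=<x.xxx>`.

cell (1,1): code 0100 → (1.433,2.000)–(2.000,1.444)
cell (1,2): code 1100 → (1.276,3.000)–(1.433,2.000)
cell (1,3): code 1000 → (2.000,3.958)–(1.276,3.000)
cell (2,1): code 0110 → (2.000,1.444)–(3.000,1.314)
cell (2,3): code 1101 → (2.249,4.000)–(2.000,3.958)
cell (2,4): code 1000 → (3.000,4.101)–(2.249,4.000)
cell (3,1): code 0010 → (3.000,1.314)–(3.898,2.000)
cell (3,2): code 0111 → (3.898,2.000)–(4.000,2.526)
cell (3,3): code 1011 → (4.000,3.134)–(3.173,4.000)
cell (3,4): code 0001 → (3.173,4.000)–(3.000,4.101)
cell (4,2): code 0010 → (4.000,2.526)–(4.075,3.000)
cell (4,3): code 0001 → (4.075,3.000)–(4.000,3.134)
total: 12 segments, chained into 1 closed loop(s), length Σ = 8.723040

segments=12 loops=1 length=8.723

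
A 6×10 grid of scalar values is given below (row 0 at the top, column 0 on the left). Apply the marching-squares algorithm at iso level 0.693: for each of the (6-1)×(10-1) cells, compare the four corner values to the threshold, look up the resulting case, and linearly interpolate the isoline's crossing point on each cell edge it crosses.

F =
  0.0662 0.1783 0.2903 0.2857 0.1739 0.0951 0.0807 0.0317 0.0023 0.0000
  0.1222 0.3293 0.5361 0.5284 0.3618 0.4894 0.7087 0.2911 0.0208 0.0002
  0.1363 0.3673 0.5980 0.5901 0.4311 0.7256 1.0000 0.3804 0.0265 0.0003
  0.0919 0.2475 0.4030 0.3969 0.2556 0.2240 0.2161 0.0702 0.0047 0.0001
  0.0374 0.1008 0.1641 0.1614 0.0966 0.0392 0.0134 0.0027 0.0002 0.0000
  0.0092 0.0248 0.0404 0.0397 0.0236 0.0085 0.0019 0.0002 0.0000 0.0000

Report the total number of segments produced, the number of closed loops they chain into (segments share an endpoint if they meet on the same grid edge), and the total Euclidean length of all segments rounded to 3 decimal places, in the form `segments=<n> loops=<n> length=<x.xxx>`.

cell (0,5): code 0100 → (0.975,6.000)–(1.000,5.928)
cell (0,6): code 1000 → (1.000,6.038)–(0.975,6.000)
cell (1,4): code 0100 → (1.862,5.000)–(2.000,4.889)
cell (1,5): code 1110 → (1.000,5.928)–(1.862,5.000)
cell (1,6): code 1001 → (2.000,6.495)–(1.000,6.038)
cell (2,4): code 0010 → (2.000,4.889)–(2.065,5.000)
cell (2,5): code 0011 → (2.065,5.000)–(2.392,6.000)
cell (2,6): code 0001 → (2.392,6.000)–(2.000,6.495)
total: 8 segments, chained into 1 closed loop(s), length Σ = 4.476546

segments=8 loops=1 length=4.477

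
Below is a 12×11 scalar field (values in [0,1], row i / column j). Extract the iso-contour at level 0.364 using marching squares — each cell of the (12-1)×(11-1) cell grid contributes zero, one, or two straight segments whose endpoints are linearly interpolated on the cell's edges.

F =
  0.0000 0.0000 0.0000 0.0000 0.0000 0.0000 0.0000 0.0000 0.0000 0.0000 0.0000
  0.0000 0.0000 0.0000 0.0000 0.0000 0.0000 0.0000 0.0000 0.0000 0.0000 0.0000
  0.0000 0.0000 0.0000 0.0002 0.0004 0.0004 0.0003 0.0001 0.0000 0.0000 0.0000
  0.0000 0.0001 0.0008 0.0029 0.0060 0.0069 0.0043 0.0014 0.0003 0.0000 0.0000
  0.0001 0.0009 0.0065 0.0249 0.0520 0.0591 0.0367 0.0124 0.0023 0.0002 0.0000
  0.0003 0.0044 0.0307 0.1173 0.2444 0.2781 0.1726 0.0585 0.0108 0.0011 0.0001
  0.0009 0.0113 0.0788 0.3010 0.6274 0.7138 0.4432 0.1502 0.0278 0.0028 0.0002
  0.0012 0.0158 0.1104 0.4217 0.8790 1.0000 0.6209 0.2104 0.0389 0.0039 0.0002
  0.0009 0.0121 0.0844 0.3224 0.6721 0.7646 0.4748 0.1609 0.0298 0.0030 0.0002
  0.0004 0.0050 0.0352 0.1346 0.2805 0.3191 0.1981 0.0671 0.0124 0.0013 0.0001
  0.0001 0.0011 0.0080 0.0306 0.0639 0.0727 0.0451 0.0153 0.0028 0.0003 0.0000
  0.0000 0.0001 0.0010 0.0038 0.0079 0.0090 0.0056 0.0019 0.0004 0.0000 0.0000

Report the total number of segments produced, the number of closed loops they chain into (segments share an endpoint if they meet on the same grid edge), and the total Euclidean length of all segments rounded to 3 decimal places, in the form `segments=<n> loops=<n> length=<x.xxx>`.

cell (5,3): code 0100 → (5.312,4.000)–(6.000,3.193)
cell (5,4): code 1100 → (5.197,5.000)–(5.312,4.000)
cell (5,5): code 1100 → (5.707,6.000)–(5.197,5.000)
cell (5,6): code 1000 → (6.000,6.270)–(5.707,6.000)
cell (6,2): code 0100 → (6.522,3.000)–(7.000,2.815)
cell (6,3): code 1110 → (6.000,3.193)–(6.522,3.000)
cell (6,6): code 1001 → (7.000,6.626)–(6.000,6.270)
cell (7,2): code 0010 → (7.000,2.815)–(7.581,3.000)
cell (7,3): code 0111 → (7.581,3.000)–(8.000,3.119)
cell (7,6): code 1001 → (8.000,6.353)–(7.000,6.626)
cell (8,3): code 0010 → (8.000,3.119)–(8.787,4.000)
cell (8,4): code 0011 → (8.787,4.000)–(8.899,5.000)
cell (8,5): code 0011 → (8.899,5.000)–(8.400,6.000)
cell (8,6): code 0001 → (8.400,6.000)–(8.000,6.353)
total: 14 segments, chained into 1 closed loop(s), length Σ = 11.639201

segments=14 loops=1 length=11.639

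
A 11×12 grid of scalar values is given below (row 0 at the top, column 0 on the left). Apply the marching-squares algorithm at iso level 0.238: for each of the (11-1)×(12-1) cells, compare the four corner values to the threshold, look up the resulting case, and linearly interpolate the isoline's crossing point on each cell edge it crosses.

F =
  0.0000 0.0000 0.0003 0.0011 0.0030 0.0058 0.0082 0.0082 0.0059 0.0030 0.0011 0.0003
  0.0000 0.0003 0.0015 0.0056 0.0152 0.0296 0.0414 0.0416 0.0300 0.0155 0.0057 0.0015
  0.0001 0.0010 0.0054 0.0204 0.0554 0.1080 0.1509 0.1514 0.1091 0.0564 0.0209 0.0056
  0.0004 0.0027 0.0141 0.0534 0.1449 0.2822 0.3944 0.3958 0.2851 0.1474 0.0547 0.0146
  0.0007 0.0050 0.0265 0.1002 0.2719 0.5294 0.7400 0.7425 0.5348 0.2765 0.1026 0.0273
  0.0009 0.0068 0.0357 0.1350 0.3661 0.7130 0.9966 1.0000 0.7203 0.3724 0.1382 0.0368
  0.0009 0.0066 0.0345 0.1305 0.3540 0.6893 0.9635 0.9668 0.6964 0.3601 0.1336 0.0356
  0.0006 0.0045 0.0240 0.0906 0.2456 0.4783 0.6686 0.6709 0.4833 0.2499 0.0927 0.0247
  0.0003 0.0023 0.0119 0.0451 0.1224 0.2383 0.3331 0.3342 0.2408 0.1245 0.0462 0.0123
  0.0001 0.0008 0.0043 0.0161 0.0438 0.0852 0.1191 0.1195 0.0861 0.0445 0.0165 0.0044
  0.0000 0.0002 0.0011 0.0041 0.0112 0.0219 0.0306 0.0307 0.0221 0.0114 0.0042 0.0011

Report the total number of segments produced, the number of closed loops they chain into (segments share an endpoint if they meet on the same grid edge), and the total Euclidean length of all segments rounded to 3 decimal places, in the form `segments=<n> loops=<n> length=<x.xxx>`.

segments=24 loops=1 length=19.096

cell (2,4): code 0100 → (2.746,5.000)–(3.000,4.678)
cell (2,5): code 1100 → (2.358,6.000)–(2.746,5.000)
cell (2,6): code 1100 → (2.354,7.000)–(2.358,6.000)
cell (2,7): code 1100 → (2.732,8.000)–(2.354,7.000)
cell (2,8): code 1000 → (3.000,8.342)–(2.732,8.000)
cell (3,3): code 0100 → (3.733,4.000)–(4.000,3.803)
cell (3,4): code 1110 → (3.000,4.678)–(3.733,4.000)
cell (3,8): code 1101 → (3.702,9.000)–(3.000,8.342)
cell (3,9): code 1000 → (4.000,9.221)–(3.702,9.000)
cell (4,3): code 0110 → (4.000,3.803)–(5.000,3.446)
cell (4,9): code 1001 → (5.000,9.574)–(4.000,9.221)
cell (5,3): code 0110 → (5.000,3.446)–(6.000,3.481)
cell (5,9): code 1001 → (6.000,9.539)–(5.000,9.574)
cell (6,3): code 0110 → (6.000,3.481)–(7.000,3.951)
cell (6,9): code 1001 → (7.000,9.076)–(6.000,9.539)
cell (7,3): code 0010 → (7.000,3.951)–(7.062,4.000)
cell (7,4): code 0111 → (7.062,4.000)–(8.000,4.997)
cell (7,8): code 1011 → (8.000,8.024)–(7.095,9.000)
cell (7,9): code 0001 → (7.095,9.000)–(7.000,9.076)
cell (8,4): code 0010 → (8.000,4.997)–(8.002,5.000)
cell (8,5): code 0011 → (8.002,5.000)–(8.444,6.000)
cell (8,6): code 0011 → (8.444,6.000)–(8.448,7.000)
cell (8,7): code 0011 → (8.448,7.000)–(8.018,8.000)
cell (8,8): code 0001 → (8.018,8.000)–(8.000,8.024)
total: 24 segments, chained into 1 closed loop(s), length Σ = 19.096499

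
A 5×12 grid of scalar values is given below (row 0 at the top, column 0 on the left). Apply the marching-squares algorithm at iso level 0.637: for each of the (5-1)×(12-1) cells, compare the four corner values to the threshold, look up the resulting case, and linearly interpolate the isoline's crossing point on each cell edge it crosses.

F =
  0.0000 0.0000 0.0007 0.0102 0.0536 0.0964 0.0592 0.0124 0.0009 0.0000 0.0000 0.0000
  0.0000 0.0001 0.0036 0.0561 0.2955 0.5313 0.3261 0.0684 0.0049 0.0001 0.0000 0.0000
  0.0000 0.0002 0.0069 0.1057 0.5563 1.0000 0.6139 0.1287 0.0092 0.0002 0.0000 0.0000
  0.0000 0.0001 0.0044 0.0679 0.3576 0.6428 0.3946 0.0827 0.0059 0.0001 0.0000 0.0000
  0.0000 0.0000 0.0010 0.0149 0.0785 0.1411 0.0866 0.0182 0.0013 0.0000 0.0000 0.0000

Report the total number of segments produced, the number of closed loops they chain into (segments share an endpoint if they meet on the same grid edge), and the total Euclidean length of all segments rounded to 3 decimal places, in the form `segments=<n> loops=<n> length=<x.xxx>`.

segments=6 loops=1 length=5.030

cell (1,4): code 0100 → (1.226,5.000)–(2.000,4.182)
cell (1,5): code 1000 → (2.000,5.940)–(1.226,5.000)
cell (2,4): code 0110 → (2.000,4.182)–(3.000,4.980)
cell (2,5): code 1001 → (3.000,5.023)–(2.000,5.940)
cell (3,4): code 0010 → (3.000,4.980)–(3.012,5.000)
cell (3,5): code 0001 → (3.012,5.000)–(3.000,5.023)
total: 6 segments, chained into 1 closed loop(s), length Σ = 5.030020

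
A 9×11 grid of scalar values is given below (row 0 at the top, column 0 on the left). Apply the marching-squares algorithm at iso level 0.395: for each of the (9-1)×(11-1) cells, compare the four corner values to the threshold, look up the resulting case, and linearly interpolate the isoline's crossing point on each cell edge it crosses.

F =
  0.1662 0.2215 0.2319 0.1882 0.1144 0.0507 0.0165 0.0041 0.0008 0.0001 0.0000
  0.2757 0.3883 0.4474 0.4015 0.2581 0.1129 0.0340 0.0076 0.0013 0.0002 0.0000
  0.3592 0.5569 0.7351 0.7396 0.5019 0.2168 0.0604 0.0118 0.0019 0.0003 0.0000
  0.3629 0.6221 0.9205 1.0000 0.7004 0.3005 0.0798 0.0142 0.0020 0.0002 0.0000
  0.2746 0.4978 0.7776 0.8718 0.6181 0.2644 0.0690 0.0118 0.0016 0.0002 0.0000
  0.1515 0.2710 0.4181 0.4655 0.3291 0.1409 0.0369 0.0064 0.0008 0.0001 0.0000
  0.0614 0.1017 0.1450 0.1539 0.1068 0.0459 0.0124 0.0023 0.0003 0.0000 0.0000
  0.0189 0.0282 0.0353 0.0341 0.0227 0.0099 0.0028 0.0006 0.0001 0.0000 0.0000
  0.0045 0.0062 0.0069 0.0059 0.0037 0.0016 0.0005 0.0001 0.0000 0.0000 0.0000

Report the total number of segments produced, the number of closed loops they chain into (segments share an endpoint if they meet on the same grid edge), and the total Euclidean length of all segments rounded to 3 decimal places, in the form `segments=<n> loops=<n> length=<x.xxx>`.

segments=18 loops=1 length=14.164

cell (0,1): code 0100 → (0.757,2.000)–(1.000,1.113)
cell (0,2): code 1100 → (0.970,3.000)–(0.757,2.000)
cell (0,3): code 1000 → (1.000,3.045)–(0.970,3.000)
cell (1,0): code 0100 → (1.040,1.000)–(2.000,0.181)
cell (1,1): code 1110 → (1.000,1.113)–(1.040,1.000)
cell (1,3): code 1101 → (1.562,4.000)–(1.000,3.045)
cell (1,4): code 1000 → (2.000,4.375)–(1.562,4.000)
cell (2,0): code 0110 → (2.000,0.181)–(3.000,0.124)
cell (2,4): code 1001 → (3.000,4.764)–(2.000,4.375)
cell (3,0): code 0110 → (3.000,0.124)–(4.000,0.539)
cell (3,4): code 1001 → (4.000,4.631)–(3.000,4.764)
cell (4,0): code 0010 → (4.000,0.539)–(4.453,1.000)
cell (4,1): code 0111 → (4.453,1.000)–(5.000,1.843)
cell (4,3): code 1011 → (5.000,3.517)–(4.772,4.000)
cell (4,4): code 0001 → (4.772,4.000)–(4.000,4.631)
cell (5,1): code 0010 → (5.000,1.843)–(5.085,2.000)
cell (5,2): code 0011 → (5.085,2.000)–(5.226,3.000)
cell (5,3): code 0001 → (5.226,3.000)–(5.000,3.517)
total: 18 segments, chained into 1 closed loop(s), length Σ = 14.163924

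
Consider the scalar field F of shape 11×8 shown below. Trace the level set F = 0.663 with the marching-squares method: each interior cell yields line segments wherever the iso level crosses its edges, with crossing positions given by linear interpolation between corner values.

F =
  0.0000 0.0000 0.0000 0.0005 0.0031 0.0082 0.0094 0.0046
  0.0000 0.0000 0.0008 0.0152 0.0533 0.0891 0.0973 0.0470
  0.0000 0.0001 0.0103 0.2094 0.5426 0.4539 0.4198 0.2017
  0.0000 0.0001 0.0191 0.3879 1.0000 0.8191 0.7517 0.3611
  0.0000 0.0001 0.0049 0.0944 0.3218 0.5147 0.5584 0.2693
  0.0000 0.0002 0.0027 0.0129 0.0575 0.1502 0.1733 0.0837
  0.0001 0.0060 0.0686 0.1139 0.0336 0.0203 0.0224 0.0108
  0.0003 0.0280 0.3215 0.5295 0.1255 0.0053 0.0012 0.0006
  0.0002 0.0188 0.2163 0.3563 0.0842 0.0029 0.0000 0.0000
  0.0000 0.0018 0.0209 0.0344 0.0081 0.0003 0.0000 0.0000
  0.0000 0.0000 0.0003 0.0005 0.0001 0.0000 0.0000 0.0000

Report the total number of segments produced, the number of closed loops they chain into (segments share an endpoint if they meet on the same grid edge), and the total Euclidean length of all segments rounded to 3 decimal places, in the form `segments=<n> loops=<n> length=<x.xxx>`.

cell (2,3): code 0100 → (2.263,4.000)–(3.000,3.449)
cell (2,4): code 1100 → (2.573,5.000)–(2.263,4.000)
cell (2,5): code 1100 → (2.733,6.000)–(2.573,5.000)
cell (2,6): code 1000 → (3.000,6.227)–(2.733,6.000)
cell (3,3): code 0010 → (3.000,3.449)–(3.497,4.000)
cell (3,4): code 0011 → (3.497,4.000)–(3.513,5.000)
cell (3,5): code 0011 → (3.513,5.000)–(3.459,6.000)
cell (3,6): code 0001 → (3.459,6.000)–(3.000,6.227)
total: 8 segments, chained into 1 closed loop(s), length Σ = 6.585169

segments=8 loops=1 length=6.585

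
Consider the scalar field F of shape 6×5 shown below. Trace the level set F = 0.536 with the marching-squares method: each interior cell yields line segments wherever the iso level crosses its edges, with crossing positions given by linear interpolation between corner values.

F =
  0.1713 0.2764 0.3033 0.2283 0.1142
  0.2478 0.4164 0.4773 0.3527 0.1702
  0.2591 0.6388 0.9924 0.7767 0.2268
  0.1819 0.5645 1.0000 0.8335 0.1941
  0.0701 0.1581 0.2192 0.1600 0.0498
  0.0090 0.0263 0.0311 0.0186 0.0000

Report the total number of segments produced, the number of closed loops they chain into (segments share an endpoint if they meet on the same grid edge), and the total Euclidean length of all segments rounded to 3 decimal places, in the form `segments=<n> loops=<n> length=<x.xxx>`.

cell (1,0): code 0100 → (1.538,1.000)–(2.000,0.729)
cell (1,1): code 1100 → (1.114,2.000)–(1.538,1.000)
cell (1,2): code 1100 → (1.432,3.000)–(1.114,2.000)
cell (1,3): code 1000 → (2.000,3.438)–(1.432,3.000)
cell (2,0): code 0110 → (2.000,0.729)–(3.000,0.926)
cell (2,3): code 1001 → (3.000,3.465)–(2.000,3.438)
cell (3,0): code 0010 → (3.000,0.926)–(3.070,1.000)
cell (3,1): code 0011 → (3.070,1.000)–(3.594,2.000)
cell (3,2): code 0011 → (3.594,2.000)–(3.442,3.000)
cell (3,3): code 0001 → (3.442,3.000)–(3.000,3.465)
total: 10 segments, chained into 1 closed loop(s), length Σ = 8.292007

segments=10 loops=1 length=8.292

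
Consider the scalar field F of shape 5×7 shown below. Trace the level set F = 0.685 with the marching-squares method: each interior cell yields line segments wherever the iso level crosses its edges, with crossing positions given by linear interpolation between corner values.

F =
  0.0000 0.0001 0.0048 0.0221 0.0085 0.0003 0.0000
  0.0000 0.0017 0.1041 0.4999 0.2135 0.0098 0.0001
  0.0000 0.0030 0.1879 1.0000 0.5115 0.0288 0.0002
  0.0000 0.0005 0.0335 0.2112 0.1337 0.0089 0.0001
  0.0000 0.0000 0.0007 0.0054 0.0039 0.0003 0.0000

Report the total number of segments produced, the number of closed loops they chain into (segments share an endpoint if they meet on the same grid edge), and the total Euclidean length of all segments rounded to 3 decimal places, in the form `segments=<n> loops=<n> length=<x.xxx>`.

segments=4 loops=1 length=2.956

cell (1,2): code 0100 → (1.370,3.000)–(2.000,2.612)
cell (1,3): code 1000 → (2.000,3.645)–(1.370,3.000)
cell (2,2): code 0010 → (2.000,2.612)–(2.399,3.000)
cell (2,3): code 0001 → (2.399,3.000)–(2.000,3.645)
total: 4 segments, chained into 1 closed loop(s), length Σ = 2.956324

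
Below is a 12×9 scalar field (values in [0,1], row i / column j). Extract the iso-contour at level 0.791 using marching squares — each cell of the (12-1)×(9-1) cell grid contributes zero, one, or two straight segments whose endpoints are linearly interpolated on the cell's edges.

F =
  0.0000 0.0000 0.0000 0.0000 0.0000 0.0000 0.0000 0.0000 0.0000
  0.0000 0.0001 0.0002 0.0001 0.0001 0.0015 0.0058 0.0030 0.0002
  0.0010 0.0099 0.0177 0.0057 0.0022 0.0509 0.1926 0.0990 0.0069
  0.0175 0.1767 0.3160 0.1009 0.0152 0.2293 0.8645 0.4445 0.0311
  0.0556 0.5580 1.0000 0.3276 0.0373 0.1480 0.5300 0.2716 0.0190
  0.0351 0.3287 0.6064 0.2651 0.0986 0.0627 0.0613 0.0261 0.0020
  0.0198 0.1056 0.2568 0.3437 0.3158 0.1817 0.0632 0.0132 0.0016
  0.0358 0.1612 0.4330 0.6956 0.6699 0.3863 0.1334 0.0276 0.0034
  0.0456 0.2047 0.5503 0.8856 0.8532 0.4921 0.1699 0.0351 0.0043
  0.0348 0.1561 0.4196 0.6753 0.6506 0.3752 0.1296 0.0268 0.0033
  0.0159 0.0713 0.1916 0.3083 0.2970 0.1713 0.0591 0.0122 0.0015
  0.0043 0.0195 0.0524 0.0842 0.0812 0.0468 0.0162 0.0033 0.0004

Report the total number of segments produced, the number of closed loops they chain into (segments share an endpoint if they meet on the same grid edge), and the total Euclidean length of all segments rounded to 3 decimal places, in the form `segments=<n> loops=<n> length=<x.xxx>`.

cell (2,5): code 0100 → (2.891,6.000)–(3.000,5.884)
cell (2,6): code 1000 → (3.000,6.175)–(2.891,6.000)
cell (3,1): code 0100 → (3.694,2.000)–(4.000,1.527)
cell (3,2): code 1000 → (4.000,2.311)–(3.694,2.000)
cell (3,5): code 0010 → (3.000,5.884)–(3.220,6.000)
cell (3,6): code 0001 → (3.220,6.000)–(3.000,6.175)
cell (4,1): code 0010 → (4.000,1.527)–(4.531,2.000)
cell (4,2): code 0001 → (4.531,2.000)–(4.000,2.311)
cell (7,2): code 0100 → (7.502,3.000)–(8.000,2.718)
cell (7,3): code 1100 → (7.661,4.000)–(7.502,3.000)
cell (7,4): code 1000 → (8.000,4.172)–(7.661,4.000)
cell (8,2): code 0010 → (8.000,2.718)–(8.450,3.000)
cell (8,3): code 0011 → (8.450,3.000)–(8.307,4.000)
cell (8,4): code 0001 → (8.307,4.000)–(8.000,4.172)
total: 14 segments, chained into 3 closed loop(s), length Σ = 7.078484

segments=14 loops=3 length=7.078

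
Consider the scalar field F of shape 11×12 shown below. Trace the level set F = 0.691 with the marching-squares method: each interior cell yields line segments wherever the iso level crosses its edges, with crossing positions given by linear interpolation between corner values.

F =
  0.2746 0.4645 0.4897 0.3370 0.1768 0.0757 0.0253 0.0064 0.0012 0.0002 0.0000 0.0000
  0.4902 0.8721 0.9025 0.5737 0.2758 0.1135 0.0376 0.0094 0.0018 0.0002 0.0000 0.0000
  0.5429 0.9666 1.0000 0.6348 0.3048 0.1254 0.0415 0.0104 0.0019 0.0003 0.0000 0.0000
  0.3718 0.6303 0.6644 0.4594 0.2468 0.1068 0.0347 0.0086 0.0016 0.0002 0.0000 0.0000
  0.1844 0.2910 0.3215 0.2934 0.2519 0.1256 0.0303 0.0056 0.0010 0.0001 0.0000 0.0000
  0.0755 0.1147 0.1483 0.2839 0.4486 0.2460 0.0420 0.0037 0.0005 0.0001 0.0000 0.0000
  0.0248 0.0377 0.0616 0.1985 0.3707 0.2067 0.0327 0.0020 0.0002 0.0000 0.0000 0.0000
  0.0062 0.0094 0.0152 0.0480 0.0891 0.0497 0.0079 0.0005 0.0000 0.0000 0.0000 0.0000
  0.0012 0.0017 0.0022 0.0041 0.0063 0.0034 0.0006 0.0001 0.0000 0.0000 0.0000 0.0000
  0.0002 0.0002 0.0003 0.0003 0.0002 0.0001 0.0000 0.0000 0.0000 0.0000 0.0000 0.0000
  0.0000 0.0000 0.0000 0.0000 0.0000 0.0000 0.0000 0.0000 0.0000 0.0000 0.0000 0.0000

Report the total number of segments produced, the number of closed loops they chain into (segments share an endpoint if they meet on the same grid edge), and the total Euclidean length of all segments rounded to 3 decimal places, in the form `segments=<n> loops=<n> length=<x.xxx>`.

cell (0,0): code 0100 → (0.556,1.000)–(1.000,0.526)
cell (0,1): code 1100 → (0.488,2.000)–(0.556,1.000)
cell (0,2): code 1000 → (1.000,2.643)–(0.488,2.000)
cell (1,0): code 0110 → (1.000,0.526)–(2.000,0.350)
cell (1,2): code 1001 → (2.000,2.846)–(1.000,2.643)
cell (2,0): code 0010 → (2.000,0.350)–(2.820,1.000)
cell (2,1): code 0011 → (2.820,1.000)–(2.921,2.000)
cell (2,2): code 0001 → (2.921,2.000)–(2.000,2.846)
total: 8 segments, chained into 1 closed loop(s), length Σ = 7.812139

segments=8 loops=1 length=7.812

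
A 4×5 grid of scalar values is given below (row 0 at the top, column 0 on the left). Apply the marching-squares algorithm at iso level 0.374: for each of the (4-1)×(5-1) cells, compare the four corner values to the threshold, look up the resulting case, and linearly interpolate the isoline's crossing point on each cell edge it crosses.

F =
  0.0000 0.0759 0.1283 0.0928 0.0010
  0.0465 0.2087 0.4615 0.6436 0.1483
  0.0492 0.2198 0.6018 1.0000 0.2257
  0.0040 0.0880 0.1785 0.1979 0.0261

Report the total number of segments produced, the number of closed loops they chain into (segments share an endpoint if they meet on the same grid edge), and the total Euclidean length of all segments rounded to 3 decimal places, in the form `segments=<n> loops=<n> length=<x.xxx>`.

segments=8 loops=1 length=7.213

cell (0,1): code 0100 → (0.737,2.000)–(1.000,1.654)
cell (0,2): code 1100 → (0.511,3.000)–(0.737,2.000)
cell (0,3): code 1000 → (1.000,3.544)–(0.511,3.000)
cell (1,1): code 0110 → (1.000,1.654)–(2.000,1.404)
cell (1,3): code 1001 → (2.000,3.808)–(1.000,3.544)
cell (2,1): code 0010 → (2.000,1.404)–(2.538,2.000)
cell (2,2): code 0011 → (2.538,2.000)–(2.780,3.000)
cell (2,3): code 0001 → (2.780,3.000)–(2.000,3.808)
total: 8 segments, chained into 1 closed loop(s), length Σ = 7.212941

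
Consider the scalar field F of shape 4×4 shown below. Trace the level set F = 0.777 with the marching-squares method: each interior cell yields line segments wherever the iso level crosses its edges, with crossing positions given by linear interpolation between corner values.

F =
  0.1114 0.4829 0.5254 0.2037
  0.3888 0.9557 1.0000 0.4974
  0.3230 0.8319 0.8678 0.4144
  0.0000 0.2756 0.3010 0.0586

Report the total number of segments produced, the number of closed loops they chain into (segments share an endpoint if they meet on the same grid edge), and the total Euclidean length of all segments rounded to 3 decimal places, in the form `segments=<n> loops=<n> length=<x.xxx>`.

segments=8 loops=1 length=5.598

cell (0,0): code 0100 → (0.622,1.000)–(1.000,0.685)
cell (0,1): code 1100 → (0.530,2.000)–(0.622,1.000)
cell (0,2): code 1000 → (1.000,2.444)–(0.530,2.000)
cell (1,0): code 0110 → (1.000,0.685)–(2.000,0.892)
cell (1,2): code 1001 → (2.000,2.200)–(1.000,2.444)
cell (2,0): code 0010 → (2.000,0.892)–(2.099,1.000)
cell (2,1): code 0011 → (2.099,1.000)–(2.160,2.000)
cell (2,2): code 0001 → (2.160,2.000)–(2.000,2.200)
total: 8 segments, chained into 1 closed loop(s), length Σ = 5.597651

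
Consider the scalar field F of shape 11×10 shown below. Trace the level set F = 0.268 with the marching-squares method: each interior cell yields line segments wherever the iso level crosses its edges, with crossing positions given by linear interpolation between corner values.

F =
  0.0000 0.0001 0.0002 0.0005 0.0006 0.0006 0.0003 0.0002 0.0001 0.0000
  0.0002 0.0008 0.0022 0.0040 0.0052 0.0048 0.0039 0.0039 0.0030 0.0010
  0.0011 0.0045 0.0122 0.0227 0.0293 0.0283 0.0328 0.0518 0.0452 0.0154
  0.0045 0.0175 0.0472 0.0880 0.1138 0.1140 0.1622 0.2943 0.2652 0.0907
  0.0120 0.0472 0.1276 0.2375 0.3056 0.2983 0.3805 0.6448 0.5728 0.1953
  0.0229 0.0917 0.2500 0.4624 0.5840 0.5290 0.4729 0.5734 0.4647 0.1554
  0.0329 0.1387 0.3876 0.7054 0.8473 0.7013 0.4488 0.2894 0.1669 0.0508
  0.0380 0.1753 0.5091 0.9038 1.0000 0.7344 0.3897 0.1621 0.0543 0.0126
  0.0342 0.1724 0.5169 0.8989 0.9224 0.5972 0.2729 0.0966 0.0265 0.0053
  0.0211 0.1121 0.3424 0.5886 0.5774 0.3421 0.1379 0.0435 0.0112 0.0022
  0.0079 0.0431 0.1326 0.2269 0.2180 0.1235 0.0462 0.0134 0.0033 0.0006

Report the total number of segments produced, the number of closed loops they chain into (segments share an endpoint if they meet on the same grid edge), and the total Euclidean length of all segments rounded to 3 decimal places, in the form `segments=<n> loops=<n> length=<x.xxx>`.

segments=28 loops=1 length=22.655

cell (2,6): code 0100 → (2.892,7.000)–(3.000,6.801)
cell (2,7): code 1000 → (3.000,7.904)–(2.892,7.000)
cell (3,3): code 0100 → (3.804,4.000)–(4.000,3.448)
cell (3,4): code 1100 → (3.836,5.000)–(3.804,4.000)
cell (3,5): code 1100 → (3.485,6.000)–(3.836,5.000)
cell (3,6): code 1110 → (3.000,6.801)–(3.485,6.000)
cell (3,7): code 1101 → (3.009,8.000)–(3.000,7.904)
cell (3,8): code 1000 → (4.000,8.807)–(3.009,8.000)
cell (4,2): code 0100 → (4.136,3.000)–(5.000,2.085)
cell (4,3): code 1110 → (4.000,3.448)–(4.136,3.000)
cell (4,8): code 1001 → (5.000,8.636)–(4.000,8.807)
cell (5,1): code 0100 → (5.131,2.000)–(6.000,1.519)
cell (5,2): code 1110 → (5.000,2.085)–(5.131,2.000)
cell (5,7): code 1011 → (6.000,7.175)–(5.661,8.000)
cell (5,8): code 0001 → (5.661,8.000)–(5.000,8.636)
cell (6,1): code 0110 → (6.000,1.519)–(7.000,1.278)
cell (6,6): code 1011 → (7.000,6.535)–(6.168,7.000)
cell (6,7): code 0001 → (6.168,7.000)–(6.000,7.175)
cell (7,1): code 0110 → (7.000,1.278)–(8.000,1.278)
cell (7,6): code 1001 → (8.000,6.028)–(7.000,6.535)
cell (8,1): code 0110 → (8.000,1.278)–(9.000,1.677)
cell (8,5): code 1011 → (9.000,5.363)–(8.036,6.000)
cell (8,6): code 0001 → (8.036,6.000)–(8.000,6.028)
cell (9,1): code 0010 → (9.000,1.677)–(9.355,2.000)
cell (9,2): code 0011 → (9.355,2.000)–(9.886,3.000)
cell (9,3): code 0011 → (9.886,3.000)–(9.861,4.000)
cell (9,4): code 0011 → (9.861,4.000)–(9.339,5.000)
cell (9,5): code 0001 → (9.339,5.000)–(9.000,5.363)
total: 28 segments, chained into 1 closed loop(s), length Σ = 22.654525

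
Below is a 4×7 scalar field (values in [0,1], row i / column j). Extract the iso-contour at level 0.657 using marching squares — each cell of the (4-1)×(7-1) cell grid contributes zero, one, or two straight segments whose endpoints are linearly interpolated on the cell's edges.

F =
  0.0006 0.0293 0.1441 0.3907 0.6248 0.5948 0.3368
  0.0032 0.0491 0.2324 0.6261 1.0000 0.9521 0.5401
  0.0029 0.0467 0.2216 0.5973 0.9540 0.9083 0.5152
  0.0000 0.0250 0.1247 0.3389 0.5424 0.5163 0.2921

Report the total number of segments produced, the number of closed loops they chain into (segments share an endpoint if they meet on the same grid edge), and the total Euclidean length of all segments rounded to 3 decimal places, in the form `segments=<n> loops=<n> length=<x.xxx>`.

segments=8 loops=1 length=8.409

cell (0,3): code 0100 → (0.086,4.000)–(1.000,3.083)
cell (0,4): code 1100 → (0.174,5.000)–(0.086,4.000)
cell (0,5): code 1000 → (1.000,5.716)–(0.174,5.000)
cell (1,3): code 0110 → (1.000,3.083)–(2.000,3.167)
cell (1,5): code 1001 → (2.000,5.639)–(1.000,5.716)
cell (2,3): code 0010 → (2.000,3.167)–(2.722,4.000)
cell (2,4): code 0011 → (2.722,4.000)–(2.641,5.000)
cell (2,5): code 0001 → (2.641,5.000)–(2.000,5.639)
total: 8 segments, chained into 1 closed loop(s), length Σ = 8.409133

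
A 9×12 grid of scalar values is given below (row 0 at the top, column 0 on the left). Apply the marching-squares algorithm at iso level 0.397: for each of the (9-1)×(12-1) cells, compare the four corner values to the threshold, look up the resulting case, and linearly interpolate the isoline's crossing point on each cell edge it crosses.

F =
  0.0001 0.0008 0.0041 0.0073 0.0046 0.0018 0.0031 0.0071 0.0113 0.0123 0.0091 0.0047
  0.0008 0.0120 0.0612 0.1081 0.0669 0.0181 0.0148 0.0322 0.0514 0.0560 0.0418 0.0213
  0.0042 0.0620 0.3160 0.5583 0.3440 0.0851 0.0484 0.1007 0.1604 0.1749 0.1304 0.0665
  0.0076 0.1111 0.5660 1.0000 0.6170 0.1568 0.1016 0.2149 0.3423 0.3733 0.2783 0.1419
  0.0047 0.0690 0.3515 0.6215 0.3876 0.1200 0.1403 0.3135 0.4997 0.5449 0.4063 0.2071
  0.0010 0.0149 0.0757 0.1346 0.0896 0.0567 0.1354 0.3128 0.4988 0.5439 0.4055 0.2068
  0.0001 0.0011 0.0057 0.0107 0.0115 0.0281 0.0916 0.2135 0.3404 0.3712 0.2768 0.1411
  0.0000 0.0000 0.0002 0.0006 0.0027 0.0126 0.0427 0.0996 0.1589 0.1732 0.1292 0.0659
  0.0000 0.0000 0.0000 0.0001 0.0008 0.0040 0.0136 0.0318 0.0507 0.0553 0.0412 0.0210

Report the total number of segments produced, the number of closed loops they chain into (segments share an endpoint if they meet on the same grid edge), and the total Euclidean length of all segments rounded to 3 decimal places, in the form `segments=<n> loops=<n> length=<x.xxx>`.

segments=22 loops=2 length=16.816

cell (1,2): code 0100 → (1.642,3.000)–(2.000,2.334)
cell (1,3): code 1000 → (2.000,3.753)–(1.642,3.000)
cell (2,1): code 0100 → (2.324,2.000)–(3.000,1.628)
cell (2,2): code 1110 → (2.000,2.334)–(2.324,2.000)
cell (2,3): code 1101 → (2.194,4.000)–(2.000,3.753)
cell (2,4): code 1000 → (3.000,4.478)–(2.194,4.000)
cell (3,1): code 0010 → (3.000,1.628)–(3.788,2.000)
cell (3,2): code 0111 → (3.788,2.000)–(4.000,2.169)
cell (3,3): code 1011 → (4.000,3.960)–(3.959,4.000)
cell (3,4): code 0001 → (3.959,4.000)–(3.000,4.478)
cell (3,7): code 0100 → (3.348,8.000)–(4.000,7.448)
cell (3,8): code 1100 → (3.138,9.000)–(3.348,8.000)
cell (3,9): code 1100 → (3.927,10.000)–(3.138,9.000)
cell (3,10): code 1000 → (4.000,10.047)–(3.927,10.000)
cell (4,2): code 0010 → (4.000,2.169)–(4.461,3.000)
cell (4,3): code 0001 → (4.461,3.000)–(4.000,3.960)
cell (4,7): code 0110 → (4.000,7.448)–(5.000,7.453)
cell (4,10): code 1001 → (5.000,10.043)–(4.000,10.047)
cell (5,7): code 0010 → (5.000,7.453)–(5.643,8.000)
cell (5,8): code 0011 → (5.643,8.000)–(5.851,9.000)
cell (5,9): code 0011 → (5.851,9.000)–(5.066,10.000)
cell (5,10): code 0001 → (5.066,10.000)–(5.000,10.043)
total: 22 segments, chained into 2 closed loop(s), length Σ = 16.816068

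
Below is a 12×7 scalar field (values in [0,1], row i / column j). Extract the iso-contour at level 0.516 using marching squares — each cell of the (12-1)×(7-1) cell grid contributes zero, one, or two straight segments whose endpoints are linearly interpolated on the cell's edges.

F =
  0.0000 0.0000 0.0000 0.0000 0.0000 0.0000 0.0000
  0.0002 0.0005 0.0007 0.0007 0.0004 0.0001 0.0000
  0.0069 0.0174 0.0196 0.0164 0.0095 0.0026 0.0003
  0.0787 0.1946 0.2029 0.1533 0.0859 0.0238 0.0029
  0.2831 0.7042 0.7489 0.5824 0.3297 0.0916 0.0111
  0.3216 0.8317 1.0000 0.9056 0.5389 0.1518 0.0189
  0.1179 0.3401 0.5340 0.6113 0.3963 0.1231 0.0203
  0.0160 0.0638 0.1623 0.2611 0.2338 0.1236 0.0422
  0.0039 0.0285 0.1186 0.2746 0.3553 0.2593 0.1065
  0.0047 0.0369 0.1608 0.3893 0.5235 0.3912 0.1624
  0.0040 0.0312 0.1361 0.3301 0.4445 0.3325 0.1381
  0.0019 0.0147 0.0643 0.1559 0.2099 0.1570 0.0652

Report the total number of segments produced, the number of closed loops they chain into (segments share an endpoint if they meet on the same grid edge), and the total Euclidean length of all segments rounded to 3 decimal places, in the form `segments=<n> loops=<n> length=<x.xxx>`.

segments=18 loops=2 length=10.277

cell (3,0): code 0100 → (3.631,1.000)–(4.000,0.553)
cell (3,1): code 1100 → (3.573,2.000)–(3.631,1.000)
cell (3,2): code 1100 → (3.845,3.000)–(3.573,2.000)
cell (3,3): code 1000 → (4.000,3.263)–(3.845,3.000)
cell (4,0): code 0110 → (4.000,0.553)–(5.000,0.381)
cell (4,3): code 1101 → (4.891,4.000)–(4.000,3.263)
cell (4,4): code 1000 → (5.000,4.059)–(4.891,4.000)
cell (5,0): code 0010 → (5.000,0.381)–(5.642,1.000)
cell (5,1): code 0111 → (5.642,1.000)–(6.000,1.907)
cell (5,3): code 1011 → (6.000,3.443)–(5.161,4.000)
cell (5,4): code 0001 → (5.161,4.000)–(5.000,4.059)
cell (6,1): code 0010 → (6.000,1.907)–(6.048,2.000)
cell (6,2): code 0011 → (6.048,2.000)–(6.272,3.000)
cell (6,3): code 0001 → (6.272,3.000)–(6.000,3.443)
cell (8,3): code 0100 → (8.955,4.000)–(9.000,3.944)
cell (8,4): code 1000 → (9.000,4.057)–(8.955,4.000)
cell (9,3): code 0010 → (9.000,3.944)–(9.095,4.000)
cell (9,4): code 0001 → (9.095,4.000)–(9.000,4.057)
total: 18 segments, chained into 2 closed loop(s), length Σ = 10.277202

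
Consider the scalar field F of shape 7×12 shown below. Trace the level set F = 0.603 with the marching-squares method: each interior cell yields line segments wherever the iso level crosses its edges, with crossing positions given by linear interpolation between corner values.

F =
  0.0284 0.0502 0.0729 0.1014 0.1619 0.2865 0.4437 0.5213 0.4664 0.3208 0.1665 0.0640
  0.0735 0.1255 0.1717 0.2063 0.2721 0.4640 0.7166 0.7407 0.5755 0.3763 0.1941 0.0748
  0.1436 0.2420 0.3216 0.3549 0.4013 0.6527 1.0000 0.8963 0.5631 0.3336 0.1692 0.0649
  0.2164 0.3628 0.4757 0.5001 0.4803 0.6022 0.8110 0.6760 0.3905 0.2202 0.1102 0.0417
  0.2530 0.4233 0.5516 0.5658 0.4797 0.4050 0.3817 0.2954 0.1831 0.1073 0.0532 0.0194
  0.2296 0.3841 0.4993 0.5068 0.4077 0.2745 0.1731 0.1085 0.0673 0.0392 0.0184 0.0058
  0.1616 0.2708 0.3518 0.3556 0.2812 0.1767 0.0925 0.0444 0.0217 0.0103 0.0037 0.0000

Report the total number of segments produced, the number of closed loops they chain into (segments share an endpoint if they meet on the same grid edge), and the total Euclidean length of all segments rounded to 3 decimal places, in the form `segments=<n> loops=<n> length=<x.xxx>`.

segments=12 loops=1 length=9.597

cell (0,5): code 0100 → (0.584,6.000)–(1.000,5.550)
cell (0,6): code 1100 → (0.372,7.000)–(0.584,6.000)
cell (0,7): code 1000 → (1.000,7.834)–(0.372,7.000)
cell (1,4): code 0100 → (1.737,5.000)–(2.000,4.802)
cell (1,5): code 1110 → (1.000,5.550)–(1.737,5.000)
cell (1,7): code 1001 → (2.000,7.880)–(1.000,7.834)
cell (2,4): code 0010 → (2.000,4.802)–(2.984,5.000)
cell (2,5): code 0111 → (2.984,5.000)–(3.000,5.004)
cell (2,7): code 1001 → (3.000,7.256)–(2.000,7.880)
cell (3,5): code 0010 → (3.000,5.004)–(3.485,6.000)
cell (3,6): code 0011 → (3.485,6.000)–(3.192,7.000)
cell (3,7): code 0001 → (3.192,7.000)–(3.000,7.256)
total: 12 segments, chained into 1 closed loop(s), length Σ = 9.596644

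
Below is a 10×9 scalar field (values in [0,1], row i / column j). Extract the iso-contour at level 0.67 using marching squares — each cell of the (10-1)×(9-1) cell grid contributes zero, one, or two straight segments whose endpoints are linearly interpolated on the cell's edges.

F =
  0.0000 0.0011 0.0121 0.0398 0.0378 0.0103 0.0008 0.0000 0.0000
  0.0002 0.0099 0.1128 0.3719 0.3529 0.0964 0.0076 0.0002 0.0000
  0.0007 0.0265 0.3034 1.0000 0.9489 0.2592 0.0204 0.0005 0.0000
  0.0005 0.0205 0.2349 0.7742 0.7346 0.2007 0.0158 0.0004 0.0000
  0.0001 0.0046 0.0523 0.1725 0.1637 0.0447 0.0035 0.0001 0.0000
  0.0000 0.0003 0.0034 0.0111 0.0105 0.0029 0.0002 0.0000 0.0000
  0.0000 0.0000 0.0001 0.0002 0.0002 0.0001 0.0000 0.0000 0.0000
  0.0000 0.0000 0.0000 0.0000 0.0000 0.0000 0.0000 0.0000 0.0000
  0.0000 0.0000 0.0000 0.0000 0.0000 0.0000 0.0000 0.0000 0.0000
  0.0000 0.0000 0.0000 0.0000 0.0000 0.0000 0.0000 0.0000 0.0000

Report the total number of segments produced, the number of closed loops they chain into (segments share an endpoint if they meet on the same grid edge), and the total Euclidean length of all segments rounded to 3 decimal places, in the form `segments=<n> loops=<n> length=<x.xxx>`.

segments=8 loops=1 length=5.832

cell (1,2): code 0100 → (1.475,3.000)–(2.000,2.526)
cell (1,3): code 1100 → (1.532,4.000)–(1.475,3.000)
cell (1,4): code 1000 → (2.000,4.404)–(1.532,4.000)
cell (2,2): code 0110 → (2.000,2.526)–(3.000,2.807)
cell (2,4): code 1001 → (3.000,4.121)–(2.000,4.404)
cell (3,2): code 0010 → (3.000,2.807)–(3.173,3.000)
cell (3,3): code 0011 → (3.173,3.000)–(3.113,4.000)
cell (3,4): code 0001 → (3.113,4.000)–(3.000,4.121)
total: 8 segments, chained into 1 closed loop(s), length Σ = 5.832450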